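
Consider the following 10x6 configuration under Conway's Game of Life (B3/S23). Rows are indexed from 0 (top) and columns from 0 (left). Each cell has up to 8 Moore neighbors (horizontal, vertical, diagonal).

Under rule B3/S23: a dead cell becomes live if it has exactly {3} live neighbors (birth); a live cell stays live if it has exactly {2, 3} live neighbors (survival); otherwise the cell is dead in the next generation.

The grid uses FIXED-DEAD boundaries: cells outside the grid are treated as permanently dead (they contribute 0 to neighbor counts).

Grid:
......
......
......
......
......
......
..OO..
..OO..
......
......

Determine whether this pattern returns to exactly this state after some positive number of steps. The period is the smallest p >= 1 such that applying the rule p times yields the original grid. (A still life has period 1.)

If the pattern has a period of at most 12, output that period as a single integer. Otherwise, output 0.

Simulating and comparing each generation to the original:
Gen 0 (original, given above): 4 live cells
Gen 1: 4 live cells, MATCHES original -> period = 1

Answer: 1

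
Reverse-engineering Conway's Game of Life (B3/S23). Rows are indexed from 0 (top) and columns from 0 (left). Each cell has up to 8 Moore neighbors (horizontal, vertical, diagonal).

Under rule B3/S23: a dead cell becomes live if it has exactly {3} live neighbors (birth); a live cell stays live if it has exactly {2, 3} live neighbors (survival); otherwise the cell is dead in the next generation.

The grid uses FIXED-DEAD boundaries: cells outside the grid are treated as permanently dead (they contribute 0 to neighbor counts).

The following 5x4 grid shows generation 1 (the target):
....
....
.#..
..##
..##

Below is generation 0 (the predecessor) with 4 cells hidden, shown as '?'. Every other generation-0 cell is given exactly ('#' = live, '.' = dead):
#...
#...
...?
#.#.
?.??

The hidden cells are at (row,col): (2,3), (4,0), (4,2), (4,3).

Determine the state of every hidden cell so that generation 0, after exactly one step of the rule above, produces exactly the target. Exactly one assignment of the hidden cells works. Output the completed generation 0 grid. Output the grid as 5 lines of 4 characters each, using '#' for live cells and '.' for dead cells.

Hidden generation-0 cells (in order): (2,3), (4,0), (4,2), (4,3).
A hidden cell only influences target cells in its own 3x3 neighborhood. Try each of the 2^4 = 16 assignments, step the completed generation 0 forward once under B3/S23, and compare with the target:
  (2,3)=. (4,0)=. (4,2)=. (4,3)=. -> step gives (3,2)='.' but target has '#' -> reject
  (2,3)=. (4,0)=. (4,2)=. (4,3)=# -> step gives (3,2)='.' but target has '#' -> reject
  (2,3)=. (4,0)=. (4,2)=# (4,3)=. -> step gives (3,1)='#' but target has '.' -> reject
  (2,3)=. (4,0)=. (4,2)=# (4,3)=# -> step gives (3,1)='#' but target has '.' -> reject
  (2,3)=. (4,0)=# (4,2)=. (4,3)=. -> step gives (3,1)='#' but target has '.' -> reject
  (2,3)=. (4,0)=# (4,2)=. (4,3)=# -> step gives (3,1)='#' but target has '.' -> reject
  (2,3)=. (4,0)=# (4,2)=# (4,3)=. -> step gives (3,2)='.' but target has '#' -> reject
  (2,3)=. (4,0)=# (4,2)=# (4,3)=# -> step reproduces the target at every cell -> ACCEPT
  (2,3)=# (4,0)=. (4,2)=. (4,3)=. -> step gives (3,2)='.' but target has '#' -> reject
  (2,3)=# (4,0)=. (4,2)=. (4,3)=# -> step gives (4,2)='.' but target has '#' -> reject
  (2,3)=# (4,0)=. (4,2)=# (4,3)=. -> step gives (3,1)='#' but target has '.' -> reject
  (2,3)=# (4,0)=. (4,2)=# (4,3)=# -> step gives (3,1)='#' but target has '.' -> reject
  (2,3)=# (4,0)=# (4,2)=. (4,3)=. -> step gives (3,1)='#' but target has '.' -> reject
  (2,3)=# (4,0)=# (4,2)=. (4,3)=# -> step gives (3,1)='#' but target has '.' -> reject
  (2,3)=# (4,0)=# (4,2)=# (4,3)=. -> step gives (4,2)='.' but target has '#' -> reject
  (2,3)=# (4,0)=# (4,2)=# (4,3)=# -> step gives (3,3)='.' but target has '#' -> reject
Unique solution: (2,3)=dead, (4,0)=live, (4,2)=live, (4,3)=live.
Check: live-neighbor counts of every cell in the completed generation 0:
1200
1200
2311
1423
1422
Applying B3/S23 to generation 0 with these counts gives:
....
....
.#..
..##
..##
which matches the target exactly.

Answer: #...
#...
....
#.#.
#.##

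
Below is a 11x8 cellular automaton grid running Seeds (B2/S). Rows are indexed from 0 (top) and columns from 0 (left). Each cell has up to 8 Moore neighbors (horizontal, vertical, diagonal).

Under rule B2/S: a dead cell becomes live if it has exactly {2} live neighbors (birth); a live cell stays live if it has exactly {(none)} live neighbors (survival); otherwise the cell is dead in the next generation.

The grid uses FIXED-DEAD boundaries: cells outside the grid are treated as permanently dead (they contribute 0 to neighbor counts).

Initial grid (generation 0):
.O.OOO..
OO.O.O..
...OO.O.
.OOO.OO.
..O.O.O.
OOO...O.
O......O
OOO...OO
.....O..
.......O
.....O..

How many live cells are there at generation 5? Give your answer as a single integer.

Answer: 11

Derivation:
Simulating step by step:
Generation 0 (given above): 33 live cells
Generation 1: 10 live cells
......O.
........
.......O
........
........
........
...O.O..
.....O..
O.O.....
....OO..
......O.
Generation 2: 15 live cells
........
......OO
........
........
........
....O...
......O.
.OOO..O.
.O.O..O.
.O.O..O.
....O...
Generation 3: 15 live cells
......OO
........
......OO
........
........
.....O..
.O..O..O
O...O...
........
O......O
..OO.O..
Generation 4: 21 live cells
........
.....O..
........
......OO
........
....O.O.
O..O..O.
.O.O.O..
OO......
.OOOO.O.
.O..O.O.
Generation 5: 11 live cells
........
........
.....O.O
........
........
...O...O
.O.....O
......O.
......O.
.......O
O......O
Population at generation 5: 11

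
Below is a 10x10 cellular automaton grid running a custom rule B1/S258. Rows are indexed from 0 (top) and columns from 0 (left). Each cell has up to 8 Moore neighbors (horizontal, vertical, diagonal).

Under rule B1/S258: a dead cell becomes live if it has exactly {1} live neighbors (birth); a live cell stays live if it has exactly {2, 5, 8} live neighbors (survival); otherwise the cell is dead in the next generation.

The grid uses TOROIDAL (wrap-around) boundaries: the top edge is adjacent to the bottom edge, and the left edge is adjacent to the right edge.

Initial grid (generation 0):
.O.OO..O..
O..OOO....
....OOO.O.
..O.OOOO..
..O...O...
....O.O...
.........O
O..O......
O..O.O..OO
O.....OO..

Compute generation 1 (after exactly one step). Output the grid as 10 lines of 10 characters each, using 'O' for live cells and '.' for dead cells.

Answer: .O.....O..
.....O....
O.....O...
......O..O
........O.
OOO.....OO
.OO...OOO.
.....OOO..
........O.
..........

Derivation:
Simulating step by step:
Generation 0 (given above): 32 live cells
Generation 1: 22 live cells
(generation 1 grid is the final answer)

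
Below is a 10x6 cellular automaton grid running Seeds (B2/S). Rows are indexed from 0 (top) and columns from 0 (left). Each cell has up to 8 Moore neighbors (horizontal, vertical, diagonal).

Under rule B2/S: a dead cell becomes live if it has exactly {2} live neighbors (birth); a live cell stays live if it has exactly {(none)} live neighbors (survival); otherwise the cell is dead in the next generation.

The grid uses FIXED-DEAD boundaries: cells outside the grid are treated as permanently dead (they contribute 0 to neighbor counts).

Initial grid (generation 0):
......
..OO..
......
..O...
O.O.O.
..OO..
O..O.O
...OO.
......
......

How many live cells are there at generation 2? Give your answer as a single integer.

Simulating step by step:
Generation 0 (given above): 13 live cells
Generation 1: 10 live cells
..OO..
......
.O....
......
......
O....O
.O....
..O..O
...OO.
......
Generation 2: 12 live cells
......
.O.O..
......
......
......
.O....
O.O.OO
.O....
..O..O
...OO.
Population at generation 2: 12

Answer: 12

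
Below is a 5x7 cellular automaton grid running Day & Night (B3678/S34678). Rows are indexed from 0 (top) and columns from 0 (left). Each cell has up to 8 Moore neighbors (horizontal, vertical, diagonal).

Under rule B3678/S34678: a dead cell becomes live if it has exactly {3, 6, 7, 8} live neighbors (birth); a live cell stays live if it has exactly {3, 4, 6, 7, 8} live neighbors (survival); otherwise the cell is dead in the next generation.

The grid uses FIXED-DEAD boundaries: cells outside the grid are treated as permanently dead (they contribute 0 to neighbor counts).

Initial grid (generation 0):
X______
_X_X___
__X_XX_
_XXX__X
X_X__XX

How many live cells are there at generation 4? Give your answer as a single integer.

Answer: 5

Derivation:
Simulating step by step:
Generation 0 (given above): 14 live cells
Generation 1: 9 live cells
_______
__X_X__
____X__
_XXX__X
__XX___
Generation 2: 9 live cells
_______
___X___
_X___X_
__XXX__
_XXX___
Generation 3: 5 live cells
_______
_______
_______
___XX__
__XXX__
Generation 4: 5 live cells
_______
_______
_______
__XXX__
___XX__
Population at generation 4: 5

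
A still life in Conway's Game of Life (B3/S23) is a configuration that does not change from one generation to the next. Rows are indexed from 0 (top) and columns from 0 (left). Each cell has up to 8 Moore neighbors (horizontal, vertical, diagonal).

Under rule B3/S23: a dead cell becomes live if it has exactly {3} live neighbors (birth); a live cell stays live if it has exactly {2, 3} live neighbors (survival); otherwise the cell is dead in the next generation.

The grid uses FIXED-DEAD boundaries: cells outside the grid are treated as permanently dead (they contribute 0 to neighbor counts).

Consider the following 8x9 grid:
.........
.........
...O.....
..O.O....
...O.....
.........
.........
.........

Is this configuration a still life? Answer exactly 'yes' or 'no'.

Compute generation 1 and compare to generation 0 (given above):
Generation 1:
.........
.........
...O.....
..O.O....
...O.....
.........
.........
.........
The grids are IDENTICAL -> still life.

Answer: yes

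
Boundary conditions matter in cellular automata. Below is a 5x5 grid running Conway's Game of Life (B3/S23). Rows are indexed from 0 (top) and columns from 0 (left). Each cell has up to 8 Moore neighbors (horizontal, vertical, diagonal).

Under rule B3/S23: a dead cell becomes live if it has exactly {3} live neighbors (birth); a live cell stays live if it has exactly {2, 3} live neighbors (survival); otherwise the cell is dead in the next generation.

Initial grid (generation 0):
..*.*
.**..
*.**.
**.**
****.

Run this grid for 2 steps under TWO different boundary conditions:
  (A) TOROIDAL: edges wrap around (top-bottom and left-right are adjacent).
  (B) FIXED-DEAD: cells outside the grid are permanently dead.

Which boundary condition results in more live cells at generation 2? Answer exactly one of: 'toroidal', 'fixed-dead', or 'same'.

Answer: fixed-dead

Derivation:
Under TOROIDAL boundary, generation 2:
*...*
*...*
.....
.....
.....
Population = 4

Under FIXED-DEAD boundary, generation 2:
..*..
.***.
.....
....*
...**
Population = 7

Comparison: toroidal=4, fixed-dead=7 -> fixed-dead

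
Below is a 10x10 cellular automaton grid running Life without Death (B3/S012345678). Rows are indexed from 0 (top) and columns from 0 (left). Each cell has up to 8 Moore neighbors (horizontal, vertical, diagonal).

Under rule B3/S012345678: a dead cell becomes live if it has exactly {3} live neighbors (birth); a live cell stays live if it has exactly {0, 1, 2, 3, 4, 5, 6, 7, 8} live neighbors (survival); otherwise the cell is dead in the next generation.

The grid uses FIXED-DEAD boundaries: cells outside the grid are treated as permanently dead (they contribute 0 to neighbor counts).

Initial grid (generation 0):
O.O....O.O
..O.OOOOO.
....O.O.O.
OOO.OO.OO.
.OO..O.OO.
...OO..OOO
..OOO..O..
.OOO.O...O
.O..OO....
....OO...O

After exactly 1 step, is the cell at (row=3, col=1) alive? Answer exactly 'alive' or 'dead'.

Simulating step by step:
Generation 0 (given above): 45 live cells
Generation 1: 62 live cells
OOOO.O.O.O
.OO.OOOOOO
..O.O.O.OO
OOO.OO.OOO
OOO..O.OO.
.O.OOO.OOO
.OOOOOOO.O
.OOO.OO..O
.O..OOO...
....OO...O

Cell (3,1) at generation 1: 1 -> alive

Answer: alive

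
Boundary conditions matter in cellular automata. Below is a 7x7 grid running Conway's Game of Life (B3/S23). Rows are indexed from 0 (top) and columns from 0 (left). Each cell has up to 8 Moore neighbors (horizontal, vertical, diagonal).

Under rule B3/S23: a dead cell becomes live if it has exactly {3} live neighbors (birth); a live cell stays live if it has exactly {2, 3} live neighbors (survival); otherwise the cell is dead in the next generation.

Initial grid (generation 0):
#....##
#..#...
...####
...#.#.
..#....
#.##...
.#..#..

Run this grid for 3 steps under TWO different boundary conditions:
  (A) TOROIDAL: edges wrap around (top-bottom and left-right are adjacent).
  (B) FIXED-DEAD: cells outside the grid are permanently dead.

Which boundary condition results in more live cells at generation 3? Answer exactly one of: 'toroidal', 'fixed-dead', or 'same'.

Under TOROIDAL boundary, generation 3:
.......
.......
##.....
....#..
#...##.
....##.
.......
Population = 8

Under FIXED-DEAD boundary, generation 3:
...#...
...###.
...####
....#.#
....##.
..####.
.......
Population = 16

Comparison: toroidal=8, fixed-dead=16 -> fixed-dead

Answer: fixed-dead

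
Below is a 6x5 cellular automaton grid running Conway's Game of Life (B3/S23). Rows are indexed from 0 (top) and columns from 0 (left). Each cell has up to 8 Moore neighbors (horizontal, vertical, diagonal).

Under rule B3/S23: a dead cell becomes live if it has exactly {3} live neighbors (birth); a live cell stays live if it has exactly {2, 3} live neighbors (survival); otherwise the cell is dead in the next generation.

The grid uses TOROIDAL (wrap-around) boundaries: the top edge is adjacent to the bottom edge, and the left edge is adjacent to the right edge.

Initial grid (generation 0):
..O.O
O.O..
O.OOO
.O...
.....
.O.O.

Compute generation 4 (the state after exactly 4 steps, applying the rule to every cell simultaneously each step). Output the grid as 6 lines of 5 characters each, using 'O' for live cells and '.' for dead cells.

Answer: OOO.O
OOOOO
.....
.....
.....
O..OO

Derivation:
Simulating step by step:
Generation 0 (given above): 11 live cells
Generation 1: 17 live cells
O.O.O
O.O..
O.OOO
OOOOO
..O..
..OO.
Generation 2: 7 live cells
O.O.O
..O..
.....
.....
O....
..O.O
Generation 3: 6 live cells
O.O.O
.O.O.
.....
.....
.....
....O
Generation 4: 12 live cells
(generation 4 grid is the final answer)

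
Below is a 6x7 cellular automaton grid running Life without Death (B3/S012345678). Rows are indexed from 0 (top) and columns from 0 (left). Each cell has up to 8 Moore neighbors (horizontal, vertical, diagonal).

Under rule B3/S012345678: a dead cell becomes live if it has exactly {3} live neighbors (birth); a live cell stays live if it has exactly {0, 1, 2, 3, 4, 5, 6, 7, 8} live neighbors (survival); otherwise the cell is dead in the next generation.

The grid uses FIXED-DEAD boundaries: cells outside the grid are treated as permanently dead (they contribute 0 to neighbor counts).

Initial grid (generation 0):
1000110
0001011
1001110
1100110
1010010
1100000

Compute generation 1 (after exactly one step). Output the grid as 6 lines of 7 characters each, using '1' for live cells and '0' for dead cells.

Answer: 1000111
0001011
1111110
1110111
1010110
1100000

Derivation:
Simulating step by step:
Generation 0 (given above): 19 live cells
Generation 1: 25 live cells
(generation 1 grid is the final answer)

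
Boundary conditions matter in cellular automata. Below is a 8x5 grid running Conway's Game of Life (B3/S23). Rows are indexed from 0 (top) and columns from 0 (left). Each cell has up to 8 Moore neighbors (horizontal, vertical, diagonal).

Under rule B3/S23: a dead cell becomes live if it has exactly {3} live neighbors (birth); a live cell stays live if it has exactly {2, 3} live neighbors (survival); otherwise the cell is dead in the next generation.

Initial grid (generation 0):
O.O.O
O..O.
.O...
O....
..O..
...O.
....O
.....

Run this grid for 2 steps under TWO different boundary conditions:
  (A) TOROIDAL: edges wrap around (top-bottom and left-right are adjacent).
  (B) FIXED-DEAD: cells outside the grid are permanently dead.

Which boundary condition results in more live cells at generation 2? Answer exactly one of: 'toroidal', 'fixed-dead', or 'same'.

Under TOROIDAL boundary, generation 2:
.....
.....
...OO
.O...
.....
.....
...O.
.OOO.
Population = 7

Under FIXED-DEAD boundary, generation 2:
.O.O.
O..O.
O....
OO...
.....
.....
.....
.....
Population = 7

Comparison: toroidal=7, fixed-dead=7 -> same

Answer: same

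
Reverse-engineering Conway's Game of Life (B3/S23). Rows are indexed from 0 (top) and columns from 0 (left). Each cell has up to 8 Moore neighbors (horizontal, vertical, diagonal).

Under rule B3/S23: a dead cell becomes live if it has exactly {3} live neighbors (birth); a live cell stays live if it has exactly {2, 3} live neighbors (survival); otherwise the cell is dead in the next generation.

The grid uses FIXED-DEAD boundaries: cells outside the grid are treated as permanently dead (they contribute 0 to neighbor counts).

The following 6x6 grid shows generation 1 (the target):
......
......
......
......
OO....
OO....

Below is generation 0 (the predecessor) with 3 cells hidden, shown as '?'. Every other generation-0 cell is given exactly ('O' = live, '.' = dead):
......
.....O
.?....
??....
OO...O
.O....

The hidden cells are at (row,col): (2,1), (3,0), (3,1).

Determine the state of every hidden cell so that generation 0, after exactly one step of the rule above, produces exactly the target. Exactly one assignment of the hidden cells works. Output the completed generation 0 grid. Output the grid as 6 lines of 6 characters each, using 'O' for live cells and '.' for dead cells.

Hidden generation-0 cells (in order): (2,1), (3,0), (3,1).
A hidden cell only influences target cells in its own 3x3 neighborhood. Try each of the 2^3 = 8 assignments, step the completed generation 0 forward once under B3/S23, and compare with the target:
  (2,1)=. (3,0)=. (3,1)=. -> step reproduces the target at every cell -> ACCEPT
  (2,1)=. (3,0)=. (3,1)=O -> step gives (3,0)='O' but target has '.' -> reject
  (2,1)=. (3,0)=O (3,1)=. -> step gives (3,0)='O' but target has '.' -> reject
  (2,1)=. (3,0)=O (3,1)=O -> step gives (3,0)='O' but target has '.' -> reject
  (2,1)=O (3,0)=. (3,1)=. -> step gives (3,0)='O' but target has '.' -> reject
  (2,1)=O (3,0)=. (3,1)=O -> step gives (3,1)='O' but target has '.' -> reject
  (2,1)=O (3,0)=O (3,1)=. -> step gives (3,0)='O' but target has '.' -> reject
  (2,1)=O (3,0)=O (3,1)=O -> step gives (2,0)='O' but target has '.' -> reject
Unique solution: (2,1)=dead, (3,0)=dead, (3,1)=dead.
Check: live-neighbor counts of every cell in the completed generation 0:
000011
000010
000011
221011
222010
322011
Applying B3/S23 to generation 0 with these counts gives:
......
......
......
......
OO....
OO....
which matches the target exactly.

Answer: ......
.....O
......
......
OO...O
.O....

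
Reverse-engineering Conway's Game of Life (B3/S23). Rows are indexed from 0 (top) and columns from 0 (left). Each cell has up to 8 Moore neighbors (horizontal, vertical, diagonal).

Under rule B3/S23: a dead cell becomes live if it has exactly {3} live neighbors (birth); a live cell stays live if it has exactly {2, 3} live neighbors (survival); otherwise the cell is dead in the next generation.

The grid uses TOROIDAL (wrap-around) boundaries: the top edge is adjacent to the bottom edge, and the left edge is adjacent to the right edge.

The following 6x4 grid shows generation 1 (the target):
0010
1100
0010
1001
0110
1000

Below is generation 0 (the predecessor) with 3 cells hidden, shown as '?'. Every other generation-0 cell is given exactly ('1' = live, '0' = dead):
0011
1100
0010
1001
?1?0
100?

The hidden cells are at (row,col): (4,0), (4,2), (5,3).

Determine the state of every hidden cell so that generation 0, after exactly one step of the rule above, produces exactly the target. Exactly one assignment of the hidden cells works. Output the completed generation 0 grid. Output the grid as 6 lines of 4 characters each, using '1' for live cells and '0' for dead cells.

Answer: 0011
1100
0010
1001
0110
1001

Derivation:
Hidden generation-0 cells (in order): (4,0), (4,2), (5,3).
A hidden cell only influences target cells in its own 3x3 neighborhood. Try each of the 2^3 = 8 assignments, step the completed generation 0 forward once under B3/S23, and compare with the target:
  (4,0)=0 (4,2)=0 (5,3)=0 -> step gives (0,3)='1' but target has '0' -> reject
  (4,0)=0 (4,2)=0 (5,3)=1 -> step gives (3,1)='1' but target has '0' -> reject
  (4,0)=0 (4,2)=1 (5,3)=0 -> step gives (0,3)='1' but target has '0' -> reject
  (4,0)=0 (4,2)=1 (5,3)=1 -> step reproduces the target at every cell -> ACCEPT
  (4,0)=1 (4,2)=0 (5,3)=0 -> step gives (0,3)='1' but target has '0' -> reject
  (4,0)=1 (4,2)=0 (5,3)=1 -> step gives (3,2)='1' but target has '0' -> reject
  (4,0)=1 (4,2)=1 (5,3)=0 -> step gives (0,3)='1' but target has '0' -> reject
  (4,0)=1 (4,2)=1 (5,3)=1 -> step gives (3,3)='0' but target has '1' -> reject
Unique solution: (4,0)=dead, (4,2)=live, (5,3)=live.
Check: live-neighbor counts of every cell in the completed generation 0:
5434
2344
4424
2443
5335
3454
Applying B3/S23 to generation 0 with these counts gives:
0010
1100
0010
1001
0110
1000
which matches the target exactly.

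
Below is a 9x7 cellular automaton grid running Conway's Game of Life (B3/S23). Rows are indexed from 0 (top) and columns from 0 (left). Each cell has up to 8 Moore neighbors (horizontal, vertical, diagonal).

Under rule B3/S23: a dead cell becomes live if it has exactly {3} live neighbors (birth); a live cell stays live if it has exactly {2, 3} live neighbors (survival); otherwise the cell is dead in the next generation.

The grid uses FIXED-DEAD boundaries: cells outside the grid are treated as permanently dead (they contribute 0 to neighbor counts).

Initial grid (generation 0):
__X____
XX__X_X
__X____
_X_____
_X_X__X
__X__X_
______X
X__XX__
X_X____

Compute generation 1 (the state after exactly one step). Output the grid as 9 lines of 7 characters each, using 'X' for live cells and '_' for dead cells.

Answer: _X_____
_XXX___
X_X____
_X_____
_X_____
__X__XX
___XXX_
_X_X___
_X_X___

Derivation:
Simulating step by step:
Generation 0 (given above): 18 live cells
Generation 1: 18 live cells
(generation 1 grid is the final answer)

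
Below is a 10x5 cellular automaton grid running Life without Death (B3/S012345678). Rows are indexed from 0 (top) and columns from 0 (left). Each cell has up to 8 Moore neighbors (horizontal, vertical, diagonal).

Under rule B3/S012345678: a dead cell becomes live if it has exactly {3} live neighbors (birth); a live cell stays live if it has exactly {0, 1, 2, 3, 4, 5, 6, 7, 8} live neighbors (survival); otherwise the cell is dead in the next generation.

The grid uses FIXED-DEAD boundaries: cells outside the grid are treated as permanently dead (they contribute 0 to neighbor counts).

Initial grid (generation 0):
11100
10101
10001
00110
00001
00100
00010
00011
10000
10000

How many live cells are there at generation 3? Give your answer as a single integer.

Simulating step by step:
Generation 0 (given above): 17 live cells
Generation 1: 24 live cells
11110
10101
10101
00111
00101
00110
00111
00011
10000
10000
Generation 2: 27 live cells
11110
10101
10101
00111
01101
01110
00111
00111
10000
10000
Generation 3: 30 live cells
11110
10101
10101
00111
01101
01110
00111
01111
11010
10000
Population at generation 3: 30

Answer: 30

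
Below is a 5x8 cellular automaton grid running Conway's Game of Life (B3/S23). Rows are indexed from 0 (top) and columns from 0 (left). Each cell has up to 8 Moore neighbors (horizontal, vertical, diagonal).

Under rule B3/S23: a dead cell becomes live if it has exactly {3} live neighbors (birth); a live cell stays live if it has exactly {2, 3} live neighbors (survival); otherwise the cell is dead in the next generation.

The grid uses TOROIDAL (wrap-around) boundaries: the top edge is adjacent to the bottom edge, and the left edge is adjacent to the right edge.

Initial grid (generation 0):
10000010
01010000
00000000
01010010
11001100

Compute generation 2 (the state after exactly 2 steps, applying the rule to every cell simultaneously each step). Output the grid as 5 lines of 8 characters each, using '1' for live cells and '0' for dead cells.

Answer: 10101001
00000000
01000000
10101011
00000000

Derivation:
Simulating step by step:
Generation 0 (given above): 11 live cells
Generation 1: 16 live cells
10101101
00000000
00000000
11101100
11101110
Generation 2: 10 live cells
(generation 2 grid is the final answer)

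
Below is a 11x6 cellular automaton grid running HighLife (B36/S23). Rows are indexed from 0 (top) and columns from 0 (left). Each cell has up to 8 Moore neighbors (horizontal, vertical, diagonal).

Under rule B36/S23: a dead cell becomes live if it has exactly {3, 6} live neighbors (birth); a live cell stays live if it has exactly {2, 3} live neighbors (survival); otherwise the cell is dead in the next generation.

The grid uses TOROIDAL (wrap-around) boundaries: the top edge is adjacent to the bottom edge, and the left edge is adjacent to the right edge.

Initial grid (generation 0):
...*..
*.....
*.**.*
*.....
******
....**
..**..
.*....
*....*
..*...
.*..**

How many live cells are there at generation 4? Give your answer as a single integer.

Simulating step by step:
Generation 0 (given above): 24 live cells
Generation 1: 30 live cells
*...**
******
*....*
.*...*
.***..
...*..
..***.
***...
**....
.*..*.
..***.
Generation 2: 23 live cells
......
..**..
...*..
.*..**
**.**.
.**...
....*.
*....*
.....*
**..**
***...
Generation 3: 24 live cells
...*..
..**..
...*..
.*...*
...**.
***.**
**...*
*...**
**....
..*.*.
..*...
Generation 4: 20 live cells
...*..
..***.
...**.
..**..
...*..
..*...
..**..
....*.
**.**.
..**..
..*...
Population at generation 4: 20

Answer: 20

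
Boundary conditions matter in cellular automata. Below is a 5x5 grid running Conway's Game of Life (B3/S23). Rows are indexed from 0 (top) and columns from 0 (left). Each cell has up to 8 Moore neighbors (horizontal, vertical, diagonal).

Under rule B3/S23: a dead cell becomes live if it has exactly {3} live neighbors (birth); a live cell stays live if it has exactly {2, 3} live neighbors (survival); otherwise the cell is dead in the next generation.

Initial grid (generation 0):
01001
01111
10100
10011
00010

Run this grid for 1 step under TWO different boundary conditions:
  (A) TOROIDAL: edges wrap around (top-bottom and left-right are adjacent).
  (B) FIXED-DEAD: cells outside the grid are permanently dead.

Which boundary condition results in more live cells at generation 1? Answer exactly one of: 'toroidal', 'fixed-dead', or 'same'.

Under TOROIDAL boundary, generation 1:
01001
00001
00000
11110
00110
Population = 9

Under FIXED-DEAD boundary, generation 1:
01001
10001
10000
01111
00011
Population = 11

Comparison: toroidal=9, fixed-dead=11 -> fixed-dead

Answer: fixed-dead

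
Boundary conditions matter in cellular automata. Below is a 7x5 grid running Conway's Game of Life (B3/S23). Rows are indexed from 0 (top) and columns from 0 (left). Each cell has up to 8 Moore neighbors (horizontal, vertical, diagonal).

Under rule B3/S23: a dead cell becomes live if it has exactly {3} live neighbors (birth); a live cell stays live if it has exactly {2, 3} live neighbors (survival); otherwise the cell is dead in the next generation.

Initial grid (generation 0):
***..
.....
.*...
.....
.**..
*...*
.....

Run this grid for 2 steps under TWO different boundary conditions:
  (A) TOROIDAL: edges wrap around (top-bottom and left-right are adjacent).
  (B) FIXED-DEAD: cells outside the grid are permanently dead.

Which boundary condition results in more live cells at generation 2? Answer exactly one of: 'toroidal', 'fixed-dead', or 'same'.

Answer: toroidal

Derivation:
Under TOROIDAL boundary, generation 2:
**...
.*...
..*..
***..
.....
.*..*
.*...
Population = 10

Under FIXED-DEAD boundary, generation 2:
.*...
.*...
..*..
.**..
**...
.....
.....
Population = 7

Comparison: toroidal=10, fixed-dead=7 -> toroidal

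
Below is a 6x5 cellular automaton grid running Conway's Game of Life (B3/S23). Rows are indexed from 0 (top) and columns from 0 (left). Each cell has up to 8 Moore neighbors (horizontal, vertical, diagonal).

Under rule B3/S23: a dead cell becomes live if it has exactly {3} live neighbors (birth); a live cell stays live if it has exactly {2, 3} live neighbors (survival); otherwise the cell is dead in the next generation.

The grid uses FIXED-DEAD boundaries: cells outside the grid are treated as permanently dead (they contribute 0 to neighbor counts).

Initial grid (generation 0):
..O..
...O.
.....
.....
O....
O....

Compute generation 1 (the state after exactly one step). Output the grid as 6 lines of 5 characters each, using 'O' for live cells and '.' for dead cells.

Answer: .....
.....
.....
.....
.....
.....

Derivation:
Simulating step by step:
Generation 0 (given above): 4 live cells
Generation 1: 0 live cells
(generation 1 grid is the final answer)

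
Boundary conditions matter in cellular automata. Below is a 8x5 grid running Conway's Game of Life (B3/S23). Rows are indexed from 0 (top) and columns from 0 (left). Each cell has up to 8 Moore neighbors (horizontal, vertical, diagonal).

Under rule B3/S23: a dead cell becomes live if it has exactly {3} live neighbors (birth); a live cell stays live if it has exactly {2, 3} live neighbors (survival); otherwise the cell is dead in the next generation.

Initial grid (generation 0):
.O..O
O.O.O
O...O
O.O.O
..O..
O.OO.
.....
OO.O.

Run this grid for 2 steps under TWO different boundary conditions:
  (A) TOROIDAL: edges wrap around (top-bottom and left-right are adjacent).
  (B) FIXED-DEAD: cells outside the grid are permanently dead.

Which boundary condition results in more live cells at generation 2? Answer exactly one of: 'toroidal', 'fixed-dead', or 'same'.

Under TOROIDAL boundary, generation 2:
OO...
.....
.....
OO..O
O.O..
O..O.
.....
OOOOO
Population = 14

Under FIXED-DEAD boundary, generation 2:
.....
OO.OO
.....
.....
.OOO.
.O.O.
.O.O.
.....
Population = 11

Comparison: toroidal=14, fixed-dead=11 -> toroidal

Answer: toroidal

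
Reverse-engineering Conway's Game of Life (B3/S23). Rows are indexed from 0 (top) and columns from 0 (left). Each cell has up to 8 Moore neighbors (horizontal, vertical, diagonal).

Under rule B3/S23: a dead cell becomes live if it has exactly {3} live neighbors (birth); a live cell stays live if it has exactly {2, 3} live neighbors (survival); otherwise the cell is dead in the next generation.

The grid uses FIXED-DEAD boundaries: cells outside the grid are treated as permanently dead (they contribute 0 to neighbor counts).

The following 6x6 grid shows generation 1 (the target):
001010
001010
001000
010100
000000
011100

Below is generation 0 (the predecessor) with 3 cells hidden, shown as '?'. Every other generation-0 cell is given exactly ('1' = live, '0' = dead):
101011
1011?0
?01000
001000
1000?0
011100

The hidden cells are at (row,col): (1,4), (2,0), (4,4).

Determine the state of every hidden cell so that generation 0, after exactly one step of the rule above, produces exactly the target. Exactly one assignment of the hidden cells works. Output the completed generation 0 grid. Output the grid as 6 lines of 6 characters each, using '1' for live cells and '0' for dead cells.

Hidden generation-0 cells (in order): (1,4), (2,0), (4,4).
A hidden cell only influences target cells in its own 3x3 neighborhood. Try each of the 2^3 = 8 assignments, step the completed generation 0 forward once under B3/S23, and compare with the target:
  (1,4)=0 (2,0)=0 (4,4)=0 -> step gives (3,3)='0' but target has '1' -> reject
  (1,4)=0 (2,0)=0 (4,4)=1 -> step reproduces the target at every cell -> ACCEPT
  (1,4)=0 (2,0)=1 (4,4)=0 -> step gives (1,0)='1' but target has '0' -> reject
  (1,4)=0 (2,0)=1 (4,4)=1 -> step gives (1,0)='1' but target has '0' -> reject
  (1,4)=1 (2,0)=0 (4,4)=0 -> step gives (0,5)='1' but target has '0' -> reject
  (1,4)=1 (2,0)=0 (4,4)=1 -> step gives (0,5)='1' but target has '0' -> reject
  (1,4)=1 (2,0)=1 (4,4)=0 -> step gives (0,5)='1' but target has '0' -> reject
  (1,4)=1 (2,0)=1 (4,4)=1 -> step gives (0,5)='1' but target has '0' -> reject
Unique solution: (1,4)=dead, (2,0)=dead, (4,4)=live.
Check: live-neighbor counts of every cell in the completed generation 0:
142421
153432
143410
131311
144411
222221
Applying B3/S23 to generation 0 with these counts gives:
001010
001010
001000
010100
000000
011100
which matches the target exactly.

Answer: 101011
101100
001000
001000
100010
011100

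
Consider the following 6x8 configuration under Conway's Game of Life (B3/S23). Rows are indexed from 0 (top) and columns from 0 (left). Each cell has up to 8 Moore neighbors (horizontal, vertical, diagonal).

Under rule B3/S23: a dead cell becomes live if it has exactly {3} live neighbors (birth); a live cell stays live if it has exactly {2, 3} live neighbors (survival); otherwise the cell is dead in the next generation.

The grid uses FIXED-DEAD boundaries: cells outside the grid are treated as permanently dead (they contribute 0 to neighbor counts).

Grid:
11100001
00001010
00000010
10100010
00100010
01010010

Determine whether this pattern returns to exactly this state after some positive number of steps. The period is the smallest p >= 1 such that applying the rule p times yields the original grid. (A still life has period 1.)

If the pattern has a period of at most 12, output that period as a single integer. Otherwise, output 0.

Answer: 0

Derivation:
Simulating and comparing each generation to the original:
Gen 0 (original, given above): 15 live cells
Gen 1: 17 live cells, differs from original
Gen 2: 14 live cells, differs from original
Gen 3: 12 live cells, differs from original
Gen 4: 10 live cells, differs from original
Gen 5: 13 live cells, differs from original
Gen 6: 12 live cells, differs from original
Gen 7: 14 live cells, differs from original
Gen 8: 13 live cells, differs from original
Gen 9: 14 live cells, differs from original
Gen 10: 10 live cells, differs from original
Gen 11: 12 live cells, differs from original
Gen 12: 10 live cells, differs from original
No period found within 12 steps.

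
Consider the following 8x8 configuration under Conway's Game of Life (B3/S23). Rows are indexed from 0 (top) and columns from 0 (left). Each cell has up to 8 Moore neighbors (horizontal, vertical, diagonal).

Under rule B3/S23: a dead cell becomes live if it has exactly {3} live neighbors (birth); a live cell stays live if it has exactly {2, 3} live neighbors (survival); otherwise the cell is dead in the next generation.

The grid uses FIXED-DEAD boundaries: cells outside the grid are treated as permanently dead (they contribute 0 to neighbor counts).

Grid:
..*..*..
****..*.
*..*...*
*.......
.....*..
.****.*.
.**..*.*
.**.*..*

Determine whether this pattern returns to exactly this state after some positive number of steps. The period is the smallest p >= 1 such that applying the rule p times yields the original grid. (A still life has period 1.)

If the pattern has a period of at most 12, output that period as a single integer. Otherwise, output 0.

Answer: 0

Derivation:
Simulating and comparing each generation to the original:
Gen 0 (original, given above): 25 live cells
Gen 1: 24 live cells, differs from original
Gen 2: 19 live cells, differs from original
Gen 3: 21 live cells, differs from original
Gen 4: 20 live cells, differs from original
Gen 5: 20 live cells, differs from original
Gen 6: 21 live cells, differs from original
Gen 7: 20 live cells, differs from original
Gen 8: 24 live cells, differs from original
Gen 9: 21 live cells, differs from original
Gen 10: 19 live cells, differs from original
Gen 11: 20 live cells, differs from original
Gen 12: 20 live cells, differs from original
No period found within 12 steps.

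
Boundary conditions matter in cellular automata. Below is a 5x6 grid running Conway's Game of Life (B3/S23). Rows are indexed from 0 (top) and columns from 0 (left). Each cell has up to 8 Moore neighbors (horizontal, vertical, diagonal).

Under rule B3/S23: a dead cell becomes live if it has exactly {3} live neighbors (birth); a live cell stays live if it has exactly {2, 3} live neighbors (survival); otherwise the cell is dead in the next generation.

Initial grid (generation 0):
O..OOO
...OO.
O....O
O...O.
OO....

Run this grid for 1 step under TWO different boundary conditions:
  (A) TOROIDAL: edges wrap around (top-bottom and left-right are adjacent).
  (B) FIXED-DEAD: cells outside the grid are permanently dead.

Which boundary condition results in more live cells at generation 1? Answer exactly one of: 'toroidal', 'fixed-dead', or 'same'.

Answer: toroidal

Derivation:
Under TOROIDAL boundary, generation 1:
OOOO..
...O..
O..O..
......
.O.O..
Population = 9

Under FIXED-DEAD boundary, generation 1:
...O.O
...O..
...O.O
O.....
OO....
Population = 8

Comparison: toroidal=9, fixed-dead=8 -> toroidal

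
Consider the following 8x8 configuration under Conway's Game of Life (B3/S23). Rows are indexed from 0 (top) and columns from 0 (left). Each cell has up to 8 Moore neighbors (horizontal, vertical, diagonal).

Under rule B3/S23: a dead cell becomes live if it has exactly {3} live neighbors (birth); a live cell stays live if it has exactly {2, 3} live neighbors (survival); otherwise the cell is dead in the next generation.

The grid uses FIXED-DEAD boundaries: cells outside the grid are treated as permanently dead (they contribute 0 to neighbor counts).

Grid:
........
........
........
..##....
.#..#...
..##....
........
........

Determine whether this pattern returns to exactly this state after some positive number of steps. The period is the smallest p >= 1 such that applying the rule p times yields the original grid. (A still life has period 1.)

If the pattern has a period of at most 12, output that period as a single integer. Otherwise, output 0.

Answer: 1

Derivation:
Simulating and comparing each generation to the original:
Gen 0 (original, given above): 6 live cells
Gen 1: 6 live cells, MATCHES original -> period = 1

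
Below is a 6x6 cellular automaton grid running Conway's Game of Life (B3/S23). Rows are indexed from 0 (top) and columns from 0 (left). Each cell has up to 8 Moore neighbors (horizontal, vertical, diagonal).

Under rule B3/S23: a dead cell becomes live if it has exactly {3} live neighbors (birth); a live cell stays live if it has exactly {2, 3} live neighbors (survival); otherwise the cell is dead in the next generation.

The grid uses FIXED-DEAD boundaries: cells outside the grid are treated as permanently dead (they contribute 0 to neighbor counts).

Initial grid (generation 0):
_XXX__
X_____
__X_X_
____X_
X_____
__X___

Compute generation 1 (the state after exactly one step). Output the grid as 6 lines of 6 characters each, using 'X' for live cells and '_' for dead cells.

Answer: _XX___
______
___X__
___X__
______
______

Derivation:
Simulating step by step:
Generation 0 (given above): 9 live cells
Generation 1: 4 live cells
(generation 1 grid is the final answer)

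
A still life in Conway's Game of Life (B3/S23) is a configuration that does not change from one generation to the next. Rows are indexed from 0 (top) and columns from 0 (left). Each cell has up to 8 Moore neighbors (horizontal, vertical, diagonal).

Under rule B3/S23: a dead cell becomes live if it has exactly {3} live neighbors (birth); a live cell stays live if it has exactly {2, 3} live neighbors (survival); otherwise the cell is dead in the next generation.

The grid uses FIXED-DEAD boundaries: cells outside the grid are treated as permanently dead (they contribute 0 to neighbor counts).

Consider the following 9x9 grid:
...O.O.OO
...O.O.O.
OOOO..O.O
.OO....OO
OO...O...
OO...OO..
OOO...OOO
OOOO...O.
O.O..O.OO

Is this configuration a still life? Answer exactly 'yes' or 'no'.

Compute generation 1 and compare to generation 0 (given above):
Generation 1:
.......OO
.O.O.O...
O..OO.O.O
...O..OOO
.....O.O.
.....O...
...O.O..O
...O.....
O.OO..OOO
Cell (0,3) differs: gen0=1 vs gen1=0 -> NOT a still life.

Answer: no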